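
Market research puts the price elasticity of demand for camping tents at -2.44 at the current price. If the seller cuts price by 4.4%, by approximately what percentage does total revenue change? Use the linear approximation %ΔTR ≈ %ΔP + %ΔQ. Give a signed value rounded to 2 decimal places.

%ΔQ ≈ Ed × %ΔP = (-2.44) × (-4.4%) = +10.7360%
%ΔTR ≈ %ΔP + %ΔQ = (-4.4%) + (+10.7360%) = +6.3360%

+6.34%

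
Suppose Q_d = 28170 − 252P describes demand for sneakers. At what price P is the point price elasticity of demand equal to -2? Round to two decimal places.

Ed = −252P/(28170 − 252P). Set this equal to -2:
252P = 2·(28170 − 252P) ⇒ 252P(1 + 2) = 2·28170
P = 2·28170 / (252·3) = 74.5238…

74.52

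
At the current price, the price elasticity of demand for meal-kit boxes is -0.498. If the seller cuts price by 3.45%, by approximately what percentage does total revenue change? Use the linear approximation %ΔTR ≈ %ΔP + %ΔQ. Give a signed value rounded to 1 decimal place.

-1.7%

%ΔQ ≈ Ed × %ΔP = (-0.498) × (-3.45%) = +1.7181%
%ΔTR ≈ %ΔP + %ΔQ = (-3.45%) + (+1.7181%) = -1.7319%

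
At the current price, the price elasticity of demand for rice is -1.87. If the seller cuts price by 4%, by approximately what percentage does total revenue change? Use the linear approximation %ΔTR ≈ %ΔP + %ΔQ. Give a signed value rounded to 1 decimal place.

%ΔQ ≈ Ed × %ΔP = (-1.87) × (-4%) = +7.4800%
%ΔTR ≈ %ΔP + %ΔQ = (-4%) + (+7.4800%) = +3.4800%

+3.5%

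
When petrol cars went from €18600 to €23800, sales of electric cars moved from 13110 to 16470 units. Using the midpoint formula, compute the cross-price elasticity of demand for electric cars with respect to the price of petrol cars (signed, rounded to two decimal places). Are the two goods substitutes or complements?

%ΔQ_{electric cars} = (16470 − 13110)/avg = 3360/14790 = 0.227180…
%ΔP_{petrol cars} = (23800 − 18600)/avg = 5200/21200 = 0.245283…
E_cross = (3360/14790) / (5200/21200) = 0.9261…
E_cross > 0 ⇒ the goods are substitutes.

0.93; substitutes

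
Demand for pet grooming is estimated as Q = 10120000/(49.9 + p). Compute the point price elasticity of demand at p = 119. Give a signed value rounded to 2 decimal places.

dQ/dp = −10120000/(49.9 + p)² = -354.749. At p = 119, Q = 59917.1.
Ed = (dQ/dp)·(p/Q) = (-354.749) × (119/59917.1) = -0.7045…

-0.70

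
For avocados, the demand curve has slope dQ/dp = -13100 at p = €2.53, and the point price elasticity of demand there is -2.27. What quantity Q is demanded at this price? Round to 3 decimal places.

14600.441

Ed = (dQ/dp)·(p/Q) ⇒ Q = (dQ/dp)·p/Ed = (-13100)·2.53/(-2.27) = 14600.44052…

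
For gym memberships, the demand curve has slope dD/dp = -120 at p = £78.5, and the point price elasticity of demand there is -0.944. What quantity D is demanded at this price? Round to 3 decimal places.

9978.814

Ed = (dD/dp)·(p/D) ⇒ D = (dD/dp)·p/Ed = (-120)·78.5/(-0.944) = 9978.81355…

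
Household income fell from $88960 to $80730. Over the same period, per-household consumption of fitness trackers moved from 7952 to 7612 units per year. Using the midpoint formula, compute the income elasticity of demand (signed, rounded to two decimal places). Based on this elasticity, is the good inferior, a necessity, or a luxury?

%ΔQ = (7612 − 7952)/[( 7952 + 7612)/2] = -340/7782 = -0.043690…
%ΔIncome = (80730 − 88960)/[( 88960 + 80730)/2] = -8230/84845 = -0.097000…
E_income = (-340/7782) / (-8230/84845) = 0.4504…
0 < E_income < 1 ⇒ normal good, necessity.

0.45; necessity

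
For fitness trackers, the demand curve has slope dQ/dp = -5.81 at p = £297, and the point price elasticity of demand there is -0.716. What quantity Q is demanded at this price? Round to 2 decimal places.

2410.01

Ed = (dQ/dp)·(p/Q) ⇒ Q = (dQ/dp)·p/Ed = (-5.81)·297/(-0.716) = 2410.0139…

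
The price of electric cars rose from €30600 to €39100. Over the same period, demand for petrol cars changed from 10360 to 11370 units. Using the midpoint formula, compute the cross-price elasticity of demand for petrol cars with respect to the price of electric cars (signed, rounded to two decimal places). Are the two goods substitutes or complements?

0.38; substitutes

%ΔQ_{petrol cars} = (11370 − 10360)/avg = 1010/10865 = 0.092959…
%ΔP_{electric cars} = (39100 − 30600)/avg = 8500/34850 = 0.243902…
E_cross = (1010/10865) / (8500/34850) = 0.3811…
E_cross > 0 ⇒ the goods are substitutes.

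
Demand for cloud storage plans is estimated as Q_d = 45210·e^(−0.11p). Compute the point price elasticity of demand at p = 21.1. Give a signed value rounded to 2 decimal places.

-2.32

dQ_d/dp = −0.11·Q_d = -488.236. At p = 21.1, Q_d = 4438.51.
Ed = (dQ_d/dp)·(p/Q_d) = (-488.236) × (21.1/4438.51) = -2.321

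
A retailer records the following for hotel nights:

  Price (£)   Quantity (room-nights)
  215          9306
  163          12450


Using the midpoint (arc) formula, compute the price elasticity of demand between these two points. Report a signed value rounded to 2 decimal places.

%ΔQ = (12450 − 9306) / [(9306 + 12450)/2] = 3144/10878 = 0.289023…
%ΔP = (163 − 215) / [(215 + 163)/2] = -52/189 = -0.275132…
Arc Ed = %ΔQ / %ΔP = (3144/10878) / (-52/189) = -1.0504…

-1.05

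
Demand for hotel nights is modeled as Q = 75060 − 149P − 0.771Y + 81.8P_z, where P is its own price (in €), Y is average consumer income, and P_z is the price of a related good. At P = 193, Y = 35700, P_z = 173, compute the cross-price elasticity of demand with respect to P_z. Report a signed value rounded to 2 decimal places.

0.43

At the given values, Q = 75060 − 149(193) − 0.771(35700) + 81.8(173) = 32929.7.
∂Q/∂P_z = 81.8.
E = (81.8) × (173/32929.7) = 0.4297…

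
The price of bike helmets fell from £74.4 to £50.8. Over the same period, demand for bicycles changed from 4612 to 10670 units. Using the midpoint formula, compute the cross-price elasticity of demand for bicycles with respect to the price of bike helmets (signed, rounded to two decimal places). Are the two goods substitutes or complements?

%ΔQ_{bicycles} = (10670 − 4612)/avg = 6058/7641 = 0.792828…
%ΔP_{bike helmets} = (50.8 − 74.4)/avg = -23.6/62.6 = -0.376996…
E_cross = (6058/7641) / (-23.6/62.6) = -2.1030…
E_cross < 0 ⇒ the goods are complements.

-2.10; complements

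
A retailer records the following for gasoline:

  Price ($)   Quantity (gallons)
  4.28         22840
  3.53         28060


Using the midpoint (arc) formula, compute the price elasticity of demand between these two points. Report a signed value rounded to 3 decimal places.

-1.068

%ΔQ = (28060 − 22840) / [(22840 + 28060)/2] = 5220/25450 = 0.205108…
%ΔP = (3.53 − 4.28) / [(4.28 + 3.53)/2] = -0.75/3.905 = -0.192061…
Arc Ed = %ΔQ / %ΔP = (5220/25450) / (-0.75/3.905) = -1.06792…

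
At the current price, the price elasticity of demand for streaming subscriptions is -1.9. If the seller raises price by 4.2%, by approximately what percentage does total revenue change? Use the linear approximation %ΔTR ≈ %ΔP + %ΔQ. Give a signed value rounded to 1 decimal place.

-3.8%

%ΔQ ≈ Ed × %ΔP = (-1.9) × (+4.2%) = -7.9800%
%ΔTR ≈ %ΔP + %ΔQ = (+4.2%) + (-7.9800%) = -3.7800%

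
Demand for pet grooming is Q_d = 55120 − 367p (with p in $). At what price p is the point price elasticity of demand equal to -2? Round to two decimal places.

100.13

Ed = −367p/(55120 − 367p). Set this equal to -2:
367p = 2·(55120 − 367p) ⇒ 367p(1 + 2) = 2·55120
p = 2·55120 / (367·3) = 100.1271…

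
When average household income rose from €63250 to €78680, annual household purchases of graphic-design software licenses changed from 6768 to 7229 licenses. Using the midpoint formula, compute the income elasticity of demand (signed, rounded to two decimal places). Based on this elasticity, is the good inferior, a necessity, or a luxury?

0.30; necessity

%ΔQ = (7229 − 6768)/[( 6768 + 7229)/2] = 461/6998.5 = 0.065871…
%ΔIncome = (78680 − 63250)/[( 63250 + 78680)/2] = 15430/70965 = 0.217431…
E_income = (461/6998.5) / (15430/70965) = 0.3029…
0 < E_income < 1 ⇒ normal good, necessity.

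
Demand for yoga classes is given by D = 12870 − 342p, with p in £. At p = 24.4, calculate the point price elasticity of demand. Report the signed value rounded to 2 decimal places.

dD/dp = −342. At p = 24.4, D = 12870 − 342(24.4) = 4525.2.
Ed = (dD/dp)·(p/D) = −342 × (24.4/4525.2) = -1.8440…

-1.84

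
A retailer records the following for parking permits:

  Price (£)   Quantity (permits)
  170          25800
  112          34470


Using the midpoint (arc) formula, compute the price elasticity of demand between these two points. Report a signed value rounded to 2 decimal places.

-0.70

%ΔQ = (34470 − 25800) / [(25800 + 34470)/2] = 8670/30135 = 0.287705…
%ΔP = (112 − 170) / [(170 + 112)/2] = -58/141 = -0.411347…
Arc Ed = %ΔQ / %ΔP = (8670/30135) / (-58/141) = -0.6994…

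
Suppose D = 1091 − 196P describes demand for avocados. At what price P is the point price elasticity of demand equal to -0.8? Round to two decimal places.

Ed = −196P/(1091 − 196P). Set this equal to -0.8:
196P = 0.8·(1091 − 196P) ⇒ 196P(1 + 0.8) = 0.8·1091
P = 0.8·1091 / (196·1.8) = 2.4739…

2.47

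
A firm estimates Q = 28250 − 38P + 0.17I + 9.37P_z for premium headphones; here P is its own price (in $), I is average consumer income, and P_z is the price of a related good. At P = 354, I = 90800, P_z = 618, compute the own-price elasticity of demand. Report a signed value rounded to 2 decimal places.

-0.37

At the given values, Q = 28250 − 38(354) + 0.17(90800) + 9.37(618) = 36024.66.
∂Q/∂P = −38.
E = (-38) × (354/36024.66) = -0.3734…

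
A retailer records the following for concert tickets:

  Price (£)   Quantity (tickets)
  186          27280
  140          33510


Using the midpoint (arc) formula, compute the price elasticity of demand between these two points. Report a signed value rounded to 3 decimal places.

%ΔQ = (33510 − 27280) / [(27280 + 33510)/2] = 6230/30395 = 0.204967…
%ΔP = (140 − 186) / [(186 + 140)/2] = -46/163 = -0.282208…
Arc Ed = %ΔQ / %ΔP = (6230/30395) / (-46/163) = -0.72629…

-0.726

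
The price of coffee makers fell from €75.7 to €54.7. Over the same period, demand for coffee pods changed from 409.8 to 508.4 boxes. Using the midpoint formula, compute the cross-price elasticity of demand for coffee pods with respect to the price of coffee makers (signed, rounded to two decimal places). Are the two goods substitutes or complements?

%ΔQ_{coffee pods} = (508.4 − 409.8)/avg = 98.6/459.1 = 0.214768…
%ΔP_{coffee makers} = (54.7 − 75.7)/avg = -21/65.2 = -0.322085…
E_cross = (98.6/459.1) / (-21/65.2) = -0.6668…
E_cross < 0 ⇒ the goods are complements.

-0.67; complements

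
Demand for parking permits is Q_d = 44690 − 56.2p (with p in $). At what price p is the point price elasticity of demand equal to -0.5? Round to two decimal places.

265.07

Ed = −56.2p/(44690 − 56.2p). Set this equal to -0.5:
56.2p = 0.5·(44690 − 56.2p) ⇒ 56.2p(1 + 0.5) = 0.5·44690
p = 0.5·44690 / (56.2·1.5) = 265.0652…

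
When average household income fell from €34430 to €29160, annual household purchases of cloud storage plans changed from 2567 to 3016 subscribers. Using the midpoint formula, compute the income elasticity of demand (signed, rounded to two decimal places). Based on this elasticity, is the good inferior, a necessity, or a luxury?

%ΔQ = (3016 − 2567)/[( 2567 + 3016)/2] = 449/2791.5 = 0.160845…
%ΔIncome = (29160 − 34430)/[( 34430 + 29160)/2] = -5270/31795 = -0.165749…
E_income = (449/2791.5) / (-5270/31795) = -0.9704…
E_income < 0 ⇒ inferior good.

-0.97; inferior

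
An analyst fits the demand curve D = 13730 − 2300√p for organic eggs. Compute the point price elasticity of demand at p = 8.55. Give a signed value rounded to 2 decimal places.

-0.48

dD/dp = −2300/(2√p) = -393.292. At p = 8.55, D = 7004.71.
Ed = (dD/dp)·(p/D) = (-393.292) × (8.55/7004.71) = -0.4800…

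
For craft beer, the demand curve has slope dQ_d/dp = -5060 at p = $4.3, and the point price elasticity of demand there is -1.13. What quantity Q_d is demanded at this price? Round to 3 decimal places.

Ed = (dQ_d/dp)·(p/Q_d) ⇒ Q_d = (dQ_d/dp)·p/Ed = (-5060)·4.3/(-1.13) = 19254.86725…

19254.867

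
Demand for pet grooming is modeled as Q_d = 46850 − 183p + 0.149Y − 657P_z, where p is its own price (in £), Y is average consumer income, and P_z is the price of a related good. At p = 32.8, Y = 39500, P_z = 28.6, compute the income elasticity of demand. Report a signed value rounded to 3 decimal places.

At the given values, Q_d = 46850 − 183(32.8) + 0.149(39500) − 657(28.6) = 27942.9.
∂Q_d/∂Y = 0.149.
E = (0.149) × (39500/27942.9) = 0.21062…

0.211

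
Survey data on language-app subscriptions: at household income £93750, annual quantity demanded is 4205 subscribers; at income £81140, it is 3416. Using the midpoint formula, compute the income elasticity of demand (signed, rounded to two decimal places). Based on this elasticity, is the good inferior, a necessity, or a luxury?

%ΔQ = (3416 − 4205)/[( 4205 + 3416)/2] = -789/3810.5 = -0.207059…
%ΔIncome = (81140 − 93750)/[( 93750 + 81140)/2] = -12610/87445 = -0.144204…
E_income = (-789/3810.5) / (-12610/87445) = 1.4358…
E_income > 1 ⇒ normal good, luxury.

1.44; luxury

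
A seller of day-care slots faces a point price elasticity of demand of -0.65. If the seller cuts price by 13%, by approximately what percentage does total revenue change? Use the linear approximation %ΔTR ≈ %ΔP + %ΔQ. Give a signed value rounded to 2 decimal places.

-4.55%

%ΔQ ≈ Ed × %ΔP = (-0.65) × (-13%) = +8.4500%
%ΔTR ≈ %ΔP + %ΔQ = (-13%) + (+8.4500%) = -4.5500%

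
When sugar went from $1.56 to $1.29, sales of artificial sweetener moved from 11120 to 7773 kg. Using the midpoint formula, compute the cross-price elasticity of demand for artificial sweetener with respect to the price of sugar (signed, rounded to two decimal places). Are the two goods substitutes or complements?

%ΔQ_{artificial sweetener} = (7773 − 11120)/avg = -3347/9446.5 = -0.354311…
%ΔP_{sugar} = (1.29 − 1.56)/avg = -0.27/1.425 = -0.189473…
E_cross = (-3347/9446.5) / (-0.27/1.425) = 1.8699…
E_cross > 0 ⇒ the goods are substitutes.

1.87; substitutes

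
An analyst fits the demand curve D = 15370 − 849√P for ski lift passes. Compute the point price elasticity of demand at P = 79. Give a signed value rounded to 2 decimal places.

dD/dP = −849/(2√P) = -47.76. At P = 79, D = 7823.92.
Ed = (dD/dP)·(P/D) = (-47.76) × (79/7823.92) = -0.4822…

-0.48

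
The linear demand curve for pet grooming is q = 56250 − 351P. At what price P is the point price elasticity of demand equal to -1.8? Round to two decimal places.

Ed = −351P/(56250 − 351P). Set this equal to -1.8:
351P = 1.8·(56250 − 351P) ⇒ 351P(1 + 1.8) = 1.8·56250
P = 1.8·56250 / (351·2.8) = 103.0219…

103.02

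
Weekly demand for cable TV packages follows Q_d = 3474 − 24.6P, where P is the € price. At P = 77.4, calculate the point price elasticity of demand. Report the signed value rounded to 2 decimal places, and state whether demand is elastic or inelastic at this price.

-1.21; elastic

dQ_d/dP = −24.6. At P = 77.4, Q_d = 3474 − 24.6(77.4) = 1569.96.
Ed = (dQ_d/dP)·(P/Q_d) = −24.6 × (77.4/1569.96) = -1.2127…
|Ed| = 1.21 > 1, so demand is elastic.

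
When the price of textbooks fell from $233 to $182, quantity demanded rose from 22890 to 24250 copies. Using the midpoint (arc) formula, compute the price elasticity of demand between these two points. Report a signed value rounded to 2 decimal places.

%ΔQ = (24250 − 22890) / [(22890 + 24250)/2] = 1360/23570 = 0.057700…
%ΔP = (182 − 233) / [(233 + 182)/2] = -51/207.5 = -0.245783…
Arc Ed = %ΔQ / %ΔP = (1360/23570) / (-51/207.5) = -0.2347…

-0.23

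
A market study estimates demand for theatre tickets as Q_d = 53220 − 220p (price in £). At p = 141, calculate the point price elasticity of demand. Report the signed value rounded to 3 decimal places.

-1.397

dQ_d/dp = −220. At p = 141, Q_d = 53220 − 220(141) = 22200.
Ed = (dQ_d/dp)·(p/Q_d) = −220 × (141/22200) = -1.39729…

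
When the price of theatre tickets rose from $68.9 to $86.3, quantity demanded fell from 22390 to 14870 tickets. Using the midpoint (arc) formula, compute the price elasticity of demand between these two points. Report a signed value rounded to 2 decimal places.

-1.80

%ΔQ = (14870 − 22390) / [(22390 + 14870)/2] = -7520/18630 = -0.403650…
%ΔP = (86.3 − 68.9) / [(68.9 + 86.3)/2] = 17.4/77.6 = 0.224226…
Arc Ed = %ΔQ / %ΔP = (-7520/18630) / (17.4/77.6) = -1.8001…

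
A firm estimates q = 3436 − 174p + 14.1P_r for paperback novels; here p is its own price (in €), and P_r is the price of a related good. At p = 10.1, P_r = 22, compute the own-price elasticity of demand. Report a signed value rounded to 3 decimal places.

-0.884

At the given values, q = 3436 − 174(10.1) + 14.1(22) = 1988.8.
∂q/∂p = −174.
E = (-174) × (10.1/1988.8) = -0.88364…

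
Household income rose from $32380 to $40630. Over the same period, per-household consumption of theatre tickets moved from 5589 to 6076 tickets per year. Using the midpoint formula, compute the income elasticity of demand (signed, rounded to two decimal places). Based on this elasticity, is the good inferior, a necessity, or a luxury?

%ΔQ = (6076 − 5589)/[( 5589 + 6076)/2] = 487/5832.5 = 0.083497…
%ΔIncome = (40630 − 32380)/[( 32380 + 40630)/2] = 8250/36505 = 0.225996…
E_income = (487/5832.5) / (8250/36505) = 0.3694…
0 < E_income < 1 ⇒ normal good, necessity.

0.37; necessity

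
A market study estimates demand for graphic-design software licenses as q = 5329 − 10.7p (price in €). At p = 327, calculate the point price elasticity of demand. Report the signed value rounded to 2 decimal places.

-1.91

dq/dp = −10.7. At p = 327, q = 5329 − 10.7(327) = 1830.1.
Ed = (dq/dp)·(p/q) = −10.7 × (327/1830.1) = -1.9118…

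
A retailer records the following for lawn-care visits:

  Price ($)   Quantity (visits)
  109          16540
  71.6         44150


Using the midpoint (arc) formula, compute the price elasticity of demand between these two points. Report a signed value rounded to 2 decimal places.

%ΔQ = (44150 − 16540) / [(16540 + 44150)/2] = 27610/30345 = 0.909869…
%ΔP = (71.6 − 109) / [(109 + 71.6)/2] = -37.4/90.3 = -0.414174…
Arc Ed = %ΔQ / %ΔP = (27610/30345) / (-37.4/90.3) = -2.1968…

-2.20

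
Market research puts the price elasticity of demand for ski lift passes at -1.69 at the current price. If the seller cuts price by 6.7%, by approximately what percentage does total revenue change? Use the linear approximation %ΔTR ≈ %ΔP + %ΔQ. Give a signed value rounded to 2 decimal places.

+4.62%

%ΔQ ≈ Ed × %ΔP = (-1.69) × (-6.7%) = +11.3230%
%ΔTR ≈ %ΔP + %ΔQ = (-6.7%) + (+11.3230%) = +4.6230%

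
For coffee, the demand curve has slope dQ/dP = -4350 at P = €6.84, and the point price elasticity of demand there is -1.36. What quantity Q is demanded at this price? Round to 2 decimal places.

21877.94

Ed = (dQ/dP)·(P/Q) ⇒ Q = (dQ/dP)·P/Ed = (-4350)·6.84/(-1.36) = 21877.9411…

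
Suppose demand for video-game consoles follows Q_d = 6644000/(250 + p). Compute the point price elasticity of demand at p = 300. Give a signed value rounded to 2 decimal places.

-0.55

dQ_d/dp = −6644000/(250 + p)² = -21.9636. At p = 300, Q_d = 12080.
Ed = (dQ_d/dp)·(p/Q_d) = (-21.9636) × (300/12080) = -0.5454…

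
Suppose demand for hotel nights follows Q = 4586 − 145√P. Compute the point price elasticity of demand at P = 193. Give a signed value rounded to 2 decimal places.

-0.39

dQ/dP = −145/(2√P) = -5.21866. At P = 193, Q = 2571.6.
Ed = (dQ/dP)·(P/Q) = (-5.21866) × (193/2571.6) = -0.3916…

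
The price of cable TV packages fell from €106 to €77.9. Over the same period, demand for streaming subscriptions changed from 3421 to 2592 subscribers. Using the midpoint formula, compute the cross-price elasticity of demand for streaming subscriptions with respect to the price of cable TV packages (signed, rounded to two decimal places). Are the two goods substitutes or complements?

0.90; substitutes

%ΔQ_{streaming subscriptions} = (2592 − 3421)/avg = -829/3006.5 = -0.275735…
%ΔP_{cable TV packages} = (77.9 − 106)/avg = -28.1/91.95 = -0.305600…
E_cross = (-829/3006.5) / (-28.1/91.95) = 0.9022…
E_cross > 0 ⇒ the goods are substitutes.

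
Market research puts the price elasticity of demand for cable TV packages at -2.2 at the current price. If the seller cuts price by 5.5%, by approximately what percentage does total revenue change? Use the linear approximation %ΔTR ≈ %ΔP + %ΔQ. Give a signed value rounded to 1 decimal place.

%ΔQ ≈ Ed × %ΔP = (-2.2) × (-5.5%) = +12.1000%
%ΔTR ≈ %ΔP + %ΔQ = (-5.5%) + (+12.1000%) = +6.6000%

+6.6%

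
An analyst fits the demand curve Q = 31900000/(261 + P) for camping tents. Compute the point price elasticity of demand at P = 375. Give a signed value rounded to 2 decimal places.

-0.59

dQ/dP = −31900000/(261 + P)² = -78.8636. At P = 375, Q = 50157.2.
Ed = (dQ/dP)·(P/Q) = (-78.8636) × (375/50157.2) = -0.5896…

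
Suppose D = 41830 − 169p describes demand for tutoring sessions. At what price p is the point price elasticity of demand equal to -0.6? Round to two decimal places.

92.82

Ed = −169p/(41830 − 169p). Set this equal to -0.6:
169p = 0.6·(41830 − 169p) ⇒ 169p(1 + 0.6) = 0.6·41830
p = 0.6·41830 / (169·1.6) = 92.8180…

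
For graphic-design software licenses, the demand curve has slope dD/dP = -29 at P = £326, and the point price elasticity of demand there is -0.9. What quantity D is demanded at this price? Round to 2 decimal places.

10504.44

Ed = (dD/dP)·(P/D) ⇒ D = (dD/dP)·P/Ed = (-29)·326/(-0.9) = 10504.4444…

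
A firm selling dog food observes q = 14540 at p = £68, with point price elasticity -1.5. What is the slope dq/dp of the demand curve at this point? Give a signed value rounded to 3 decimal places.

-320.735

Ed = (dq/dp)·(p/q) ⇒ dq/dp = Ed·q/p = (-1.5)·14540/68 = -320.73529…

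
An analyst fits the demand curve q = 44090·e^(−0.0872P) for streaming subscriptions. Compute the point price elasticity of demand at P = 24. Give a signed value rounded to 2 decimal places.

dq/dP = −0.0872·q = -474.204. At P = 24, q = 5438.12.
Ed = (dq/dP)·(P/q) = (-474.204) × (24/5438.12) = -2.0928

-2.09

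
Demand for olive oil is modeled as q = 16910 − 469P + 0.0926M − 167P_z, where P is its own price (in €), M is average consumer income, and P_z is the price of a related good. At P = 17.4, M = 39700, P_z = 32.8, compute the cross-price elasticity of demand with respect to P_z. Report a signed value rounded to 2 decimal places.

At the given values, q = 16910 − 469(17.4) + 0.0926(39700) − 167(32.8) = 6948.02.
∂q/∂P_z = -167.
E = (-167) × (32.8/6948.02) = -0.7883…

-0.79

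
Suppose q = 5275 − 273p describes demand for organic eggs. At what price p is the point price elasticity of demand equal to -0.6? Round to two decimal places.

7.25

Ed = −273p/(5275 − 273p). Set this equal to -0.6:
273p = 0.6·(5275 − 273p) ⇒ 273p(1 + 0.6) = 0.6·5275
p = 0.6·5275 / (273·1.6) = 7.2458…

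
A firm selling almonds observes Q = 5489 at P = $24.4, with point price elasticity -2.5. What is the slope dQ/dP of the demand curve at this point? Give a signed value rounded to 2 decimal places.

Ed = (dQ/dP)·(P/Q) ⇒ dQ/dP = Ed·Q/P = (-2.5)·5489/24.4 = -562.3975…

-562.40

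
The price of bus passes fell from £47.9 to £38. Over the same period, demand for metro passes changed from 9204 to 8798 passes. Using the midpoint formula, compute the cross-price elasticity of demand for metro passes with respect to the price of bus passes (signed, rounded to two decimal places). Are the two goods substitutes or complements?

%ΔQ_{metro passes} = (8798 − 9204)/avg = -406/9001 = -0.045106…
%ΔP_{bus passes} = (38 − 47.9)/avg = -9.9/42.95 = -0.230500…
E_cross = (-406/9001) / (-9.9/42.95) = 0.1956…
E_cross > 0 ⇒ the goods are substitutes.

0.20; substitutes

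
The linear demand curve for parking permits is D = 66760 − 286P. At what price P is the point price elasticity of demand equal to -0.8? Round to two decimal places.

Ed = −286P/(66760 − 286P). Set this equal to -0.8:
286P = 0.8·(66760 − 286P) ⇒ 286P(1 + 0.8) = 0.8·66760
P = 0.8·66760 / (286·1.8) = 103.7451…

103.75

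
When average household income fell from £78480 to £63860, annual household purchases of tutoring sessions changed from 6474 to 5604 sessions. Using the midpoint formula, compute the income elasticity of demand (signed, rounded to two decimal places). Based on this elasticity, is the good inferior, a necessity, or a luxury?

0.70; necessity

%ΔQ = (5604 − 6474)/[( 6474 + 5604)/2] = -870/6039 = -0.144063…
%ΔIncome = (63860 − 78480)/[( 78480 + 63860)/2] = -14620/71170 = -0.205423…
E_income = (-870/6039) / (-14620/71170) = 0.7012…
0 < E_income < 1 ⇒ normal good, necessity.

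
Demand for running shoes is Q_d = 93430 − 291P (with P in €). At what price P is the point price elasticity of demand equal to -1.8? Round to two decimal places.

Ed = −291P/(93430 − 291P). Set this equal to -1.8:
291P = 1.8·(93430 − 291P) ⇒ 291P(1 + 1.8) = 1.8·93430
P = 1.8·93430 / (291·2.8) = 206.3991…

206.40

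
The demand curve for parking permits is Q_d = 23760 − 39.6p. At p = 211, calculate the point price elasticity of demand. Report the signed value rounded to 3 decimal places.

dQ_d/dp = −39.6. At p = 211, Q_d = 23760 − 39.6(211) = 15404.4.
Ed = (dQ_d/dp)·(p/Q_d) = −39.6 × (211/15404.4) = -0.54241…

-0.542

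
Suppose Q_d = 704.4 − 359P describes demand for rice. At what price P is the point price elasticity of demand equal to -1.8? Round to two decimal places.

1.26

Ed = −359P/(704.4 − 359P). Set this equal to -1.8:
359P = 1.8·(704.4 − 359P) ⇒ 359P(1 + 1.8) = 1.8·704.4
P = 1.8·704.4 / (359·2.8) = 1.2613…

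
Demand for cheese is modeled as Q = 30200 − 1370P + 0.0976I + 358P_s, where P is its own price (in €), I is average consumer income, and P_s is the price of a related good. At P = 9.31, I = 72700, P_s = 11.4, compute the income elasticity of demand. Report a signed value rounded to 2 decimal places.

At the given values, Q = 30200 − 1370(9.31) + 0.0976(72700) + 358(11.4) = 28622.02.
∂Q/∂I = 0.0976.
E = (0.0976) × (72700/28622.02) = 0.2479…

0.25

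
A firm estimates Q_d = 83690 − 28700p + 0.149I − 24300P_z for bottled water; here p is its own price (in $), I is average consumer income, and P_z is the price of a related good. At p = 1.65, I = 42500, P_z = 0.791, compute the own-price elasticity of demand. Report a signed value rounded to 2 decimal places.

At the given values, Q_d = 83690 − 28700(1.65) + 0.149(42500) − 24300(0.791) = 23446.2.
∂Q_d/∂p = −28700.
E = (-28700) × (1.65/23446.2) = -2.0197…

-2.02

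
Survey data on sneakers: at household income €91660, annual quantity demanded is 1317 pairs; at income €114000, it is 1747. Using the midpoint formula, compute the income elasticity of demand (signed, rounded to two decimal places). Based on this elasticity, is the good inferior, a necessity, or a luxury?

%ΔQ = (1747 − 1317)/[( 1317 + 1747)/2] = 430/1532 = 0.280678…
%ΔIncome = (114000 − 91660)/[( 91660 + 114000)/2] = 22340/102830 = 0.217251…
E_income = (430/1532) / (22340/102830) = 1.2919…
E_income > 1 ⇒ normal good, luxury.

1.29; luxury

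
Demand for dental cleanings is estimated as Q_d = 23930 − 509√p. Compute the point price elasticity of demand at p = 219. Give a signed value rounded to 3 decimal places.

dQ_d/dp = −509/(2√p) = -17.1975. At p = 219, Q_d = 16397.5.
Ed = (dQ_d/dp)·(p/Q_d) = (-17.1975) × (219/16397.5) = -0.22968…

-0.230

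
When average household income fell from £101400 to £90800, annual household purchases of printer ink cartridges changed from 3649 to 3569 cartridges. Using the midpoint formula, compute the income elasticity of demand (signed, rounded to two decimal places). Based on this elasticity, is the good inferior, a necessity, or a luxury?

%ΔQ = (3569 − 3649)/[( 3649 + 3569)/2] = -80/3609 = -0.022166…
%ΔIncome = (90800 − 101400)/[( 101400 + 90800)/2] = -10600/96100 = -0.110301…
E_income = (-80/3609) / (-10600/96100) = 0.2009…
0 < E_income < 1 ⇒ normal good, necessity.

0.20; necessity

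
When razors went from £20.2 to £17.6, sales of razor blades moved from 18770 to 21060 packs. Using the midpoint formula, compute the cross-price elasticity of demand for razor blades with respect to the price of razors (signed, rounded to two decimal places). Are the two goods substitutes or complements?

%ΔQ_{razor blades} = (21060 − 18770)/avg = 2290/19915 = 0.114988…
%ΔP_{razors} = (17.6 − 20.2)/avg = -2.6/18.9 = -0.137566…
E_cross = (2290/19915) / (-2.6/18.9) = -0.8358…
E_cross < 0 ⇒ the goods are complements.

-0.84; complements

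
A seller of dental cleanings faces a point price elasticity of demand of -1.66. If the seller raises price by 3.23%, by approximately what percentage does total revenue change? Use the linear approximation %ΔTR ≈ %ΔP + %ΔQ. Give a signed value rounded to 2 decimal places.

%ΔQ ≈ Ed × %ΔP = (-1.66) × (+3.23%) = -5.3618%
%ΔTR ≈ %ΔP + %ΔQ = (+3.23%) + (-5.3618%) = -2.1318%

-2.13%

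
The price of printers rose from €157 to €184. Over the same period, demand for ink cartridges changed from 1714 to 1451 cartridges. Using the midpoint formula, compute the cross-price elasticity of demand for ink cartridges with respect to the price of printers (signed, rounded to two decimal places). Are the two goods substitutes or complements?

%ΔQ_{ink cartridges} = (1451 − 1714)/avg = -263/1582.5 = -0.166192…
%ΔP_{printers} = (184 − 157)/avg = 27/170.5 = 0.158357…
E_cross = (-263/1582.5) / (27/170.5) = -1.0494…
E_cross < 0 ⇒ the goods are complements.

-1.05; complements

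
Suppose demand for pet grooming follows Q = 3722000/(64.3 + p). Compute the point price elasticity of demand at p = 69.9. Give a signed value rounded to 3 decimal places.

dQ/dp = −3722000/(64.3 + p)² = -206.667. At p = 69.9, Q = 27734.7.
Ed = (dQ/dp)·(p/Q) = (-206.667) × (69.9/27734.7) = -0.52086…

-0.521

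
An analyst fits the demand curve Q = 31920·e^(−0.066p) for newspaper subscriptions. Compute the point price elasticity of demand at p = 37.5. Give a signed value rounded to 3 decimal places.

-2.475

dQ/dp = −0.066·Q = -177.308. At p = 37.5, Q = 2686.48.
Ed = (dQ/dp)·(p/Q) = (-177.308) × (37.5/2686.48) = -2.475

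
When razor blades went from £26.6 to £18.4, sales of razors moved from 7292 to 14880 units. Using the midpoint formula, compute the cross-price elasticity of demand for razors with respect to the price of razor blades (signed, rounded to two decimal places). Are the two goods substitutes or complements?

-1.88; complements

%ΔQ_{razors} = (14880 − 7292)/avg = 7588/11086 = 0.684466…
%ΔP_{razor blades} = (18.4 − 26.6)/avg = -8.2/22.5 = -0.364444…
E_cross = (7588/11086) / (-8.2/22.5) = -1.8781…
E_cross < 0 ⇒ the goods are complements.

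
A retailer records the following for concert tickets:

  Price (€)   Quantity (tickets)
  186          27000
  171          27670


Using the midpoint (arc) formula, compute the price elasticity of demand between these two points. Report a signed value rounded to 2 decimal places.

%ΔQ = (27670 − 27000) / [(27000 + 27670)/2] = 670/27335 = 0.024510…
%ΔP = (171 − 186) / [(186 + 171)/2] = -15/178.5 = -0.084033…
Arc Ed = %ΔQ / %ΔP = (670/27335) / (-15/178.5) = -0.2916…

-0.29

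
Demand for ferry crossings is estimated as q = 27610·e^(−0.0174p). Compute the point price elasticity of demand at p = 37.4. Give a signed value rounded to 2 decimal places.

dq/dp = −0.0174·q = -250.608. At p = 37.4, q = 14402.7.
Ed = (dq/dp)·(p/q) = (-250.608) × (37.4/14402.7) = -0.6507…

-0.65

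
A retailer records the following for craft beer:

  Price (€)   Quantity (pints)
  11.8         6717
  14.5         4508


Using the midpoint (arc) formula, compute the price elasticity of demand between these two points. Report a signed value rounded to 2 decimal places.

%ΔQ = (4508 − 6717) / [(6717 + 4508)/2] = -2209/5612.5 = -0.393585…
%ΔP = (14.5 − 11.8) / [(11.8 + 14.5)/2] = 2.7/13.15 = 0.205323…
Arc Ed = %ΔQ / %ΔP = (-2209/5612.5) / (2.7/13.15) = -1.9169…

-1.92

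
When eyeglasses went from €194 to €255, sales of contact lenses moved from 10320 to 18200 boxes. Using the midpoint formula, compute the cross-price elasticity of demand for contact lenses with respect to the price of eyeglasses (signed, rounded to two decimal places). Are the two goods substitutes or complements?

%ΔQ_{contact lenses} = (18200 − 10320)/avg = 7880/14260 = 0.552594…
%ΔP_{eyeglasses} = (255 − 194)/avg = 61/224.5 = 0.271714…
E_cross = (7880/14260) / (61/224.5) = 2.0337…
E_cross > 0 ⇒ the goods are substitutes.

2.03; substitutes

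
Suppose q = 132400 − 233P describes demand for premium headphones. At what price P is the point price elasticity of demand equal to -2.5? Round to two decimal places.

405.89

Ed = −233P/(132400 − 233P). Set this equal to -2.5:
233P = 2.5·(132400 − 233P) ⇒ 233P(1 + 2.5) = 2.5·132400
P = 2.5·132400 / (233·3.5) = 405.8859…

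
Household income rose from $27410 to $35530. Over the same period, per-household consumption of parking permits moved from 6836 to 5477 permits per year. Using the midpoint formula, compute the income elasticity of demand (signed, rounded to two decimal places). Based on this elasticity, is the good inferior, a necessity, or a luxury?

%ΔQ = (5477 − 6836)/[( 6836 + 5477)/2] = -1359/6156.5 = -0.220742…
%ΔIncome = (35530 − 27410)/[( 27410 + 35530)/2] = 8120/31470 = 0.258023…
E_income = (-1359/6156.5) / (8120/31470) = -0.8555…
E_income < 0 ⇒ inferior good.

-0.86; inferior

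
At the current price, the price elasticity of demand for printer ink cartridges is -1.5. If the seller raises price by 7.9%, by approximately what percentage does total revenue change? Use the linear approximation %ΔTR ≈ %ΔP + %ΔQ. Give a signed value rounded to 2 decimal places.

%ΔQ ≈ Ed × %ΔP = (-1.5) × (+7.9%) = -11.8500%
%ΔTR ≈ %ΔP + %ΔQ = (+7.9%) + (-11.8500%) = -3.9500%

-3.95%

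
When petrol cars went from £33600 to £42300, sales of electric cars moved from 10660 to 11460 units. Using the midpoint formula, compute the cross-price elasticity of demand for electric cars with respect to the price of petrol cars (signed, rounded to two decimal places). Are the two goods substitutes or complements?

0.32; substitutes

%ΔQ_{electric cars} = (11460 − 10660)/avg = 800/11060 = 0.072332…
%ΔP_{petrol cars} = (42300 − 33600)/avg = 8700/37950 = 0.229249…
E_cross = (800/11060) / (8700/37950) = 0.3155…
E_cross > 0 ⇒ the goods are substitutes.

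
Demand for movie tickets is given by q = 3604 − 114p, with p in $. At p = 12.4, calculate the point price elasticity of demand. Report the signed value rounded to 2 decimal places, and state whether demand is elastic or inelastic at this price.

-0.65; inelastic

dq/dp = −114. At p = 12.4, q = 3604 − 114(12.4) = 2190.4.
Ed = (dq/dp)·(p/q) = −114 × (12.4/2190.4) = -0.6453…
|Ed| = 0.65 < 1, so demand is inelastic.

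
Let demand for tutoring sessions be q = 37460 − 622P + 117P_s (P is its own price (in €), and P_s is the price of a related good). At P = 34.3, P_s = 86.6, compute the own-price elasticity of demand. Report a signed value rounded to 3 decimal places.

At the given values, q = 37460 − 622(34.3) + 117(86.6) = 26257.6.
∂q/∂P = −622.
E = (-622) × (34.3/26257.6) = -0.81251…

-0.813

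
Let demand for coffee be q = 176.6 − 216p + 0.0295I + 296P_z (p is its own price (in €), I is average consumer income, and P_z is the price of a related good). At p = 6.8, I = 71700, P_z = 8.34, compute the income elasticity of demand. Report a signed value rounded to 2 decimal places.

0.64

At the given values, q = 176.6 − 216(6.8) + 0.0295(71700) + 296(8.34) = 3291.59.
∂q/∂I = 0.0295.
E = (0.0295) × (71700/3291.59) = 0.6425…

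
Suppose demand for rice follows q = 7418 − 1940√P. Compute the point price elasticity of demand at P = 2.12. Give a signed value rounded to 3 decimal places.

dq/dP = −1940/(2√P) = -666.199. At P = 2.12, q = 4593.32.
Ed = (dq/dP)·(P/q) = (-666.199) × (2.12/4593.32) = -0.30747…

-0.307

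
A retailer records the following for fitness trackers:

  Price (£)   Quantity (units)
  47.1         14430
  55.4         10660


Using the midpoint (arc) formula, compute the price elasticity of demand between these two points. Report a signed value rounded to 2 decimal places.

-1.86

%ΔQ = (10660 − 14430) / [(14430 + 10660)/2] = -3770/12545 = -0.300518…
%ΔP = (55.4 − 47.1) / [(47.1 + 55.4)/2] = 8.3/51.25 = 0.161951…
Arc Ed = %ΔQ / %ΔP = (-3770/12545) / (8.3/51.25) = -1.8556…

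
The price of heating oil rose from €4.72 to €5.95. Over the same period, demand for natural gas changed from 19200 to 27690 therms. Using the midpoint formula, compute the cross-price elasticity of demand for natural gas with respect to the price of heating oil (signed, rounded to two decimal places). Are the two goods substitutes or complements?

%ΔQ_{natural gas} = (27690 − 19200)/avg = 8490/23445 = 0.362124…
%ΔP_{heating oil} = (5.95 − 4.72)/avg = 1.23/5.335 = 0.230552…
E_cross = (8490/23445) / (1.23/5.335) = 1.5706…
E_cross > 0 ⇒ the goods are substitutes.

1.57; substitutes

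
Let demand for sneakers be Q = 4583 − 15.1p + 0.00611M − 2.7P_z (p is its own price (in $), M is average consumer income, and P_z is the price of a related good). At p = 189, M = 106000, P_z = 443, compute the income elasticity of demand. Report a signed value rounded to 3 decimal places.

0.549

At the given values, Q = 4583 − 15.1(189) + 0.00611(106000) − 2.7(443) = 1180.66.
∂Q/∂M = 0.00611.
E = (0.00611) × (106000/1180.66) = 0.54855…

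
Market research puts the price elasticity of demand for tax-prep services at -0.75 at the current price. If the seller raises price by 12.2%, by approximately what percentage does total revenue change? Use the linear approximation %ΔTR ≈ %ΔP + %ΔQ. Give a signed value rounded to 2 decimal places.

+3.05%

%ΔQ ≈ Ed × %ΔP = (-0.75) × (+12.2%) = -9.1500%
%ΔTR ≈ %ΔP + %ΔQ = (+12.2%) + (-9.1500%) = +3.0500%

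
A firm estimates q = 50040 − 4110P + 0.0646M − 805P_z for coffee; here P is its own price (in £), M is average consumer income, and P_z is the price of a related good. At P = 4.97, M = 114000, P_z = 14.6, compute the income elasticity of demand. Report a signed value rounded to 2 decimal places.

At the given values, q = 50040 − 4110(4.97) + 0.0646(114000) − 805(14.6) = 25224.7.
∂q/∂M = 0.0646.
E = (0.0646) × (114000/25224.7) = 0.2919…

0.29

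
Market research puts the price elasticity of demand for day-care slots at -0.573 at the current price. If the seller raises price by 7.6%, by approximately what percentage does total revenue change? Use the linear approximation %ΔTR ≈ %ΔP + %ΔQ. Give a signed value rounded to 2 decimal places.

%ΔQ ≈ Ed × %ΔP = (-0.573) × (+7.6%) = -4.3548%
%ΔTR ≈ %ΔP + %ΔQ = (+7.6%) + (-4.3548%) = +3.2452%

+3.25%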